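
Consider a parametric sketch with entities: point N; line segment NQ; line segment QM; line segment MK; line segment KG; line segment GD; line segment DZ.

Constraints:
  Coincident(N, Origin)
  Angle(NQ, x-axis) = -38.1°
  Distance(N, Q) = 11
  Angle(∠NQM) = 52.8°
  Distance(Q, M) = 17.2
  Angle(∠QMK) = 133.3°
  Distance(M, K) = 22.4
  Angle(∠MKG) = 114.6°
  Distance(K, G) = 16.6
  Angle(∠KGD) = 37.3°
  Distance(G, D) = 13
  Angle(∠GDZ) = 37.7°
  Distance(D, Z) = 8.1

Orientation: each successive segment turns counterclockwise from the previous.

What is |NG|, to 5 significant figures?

30.201

∠QMK = 133.3° gives MK at 135.80° from the x-axis; with |MK| = 22.4, K = (-7.1323, 26.027). ∠MKG = 114.6° gives KG at -158.80° from the x-axis; with |KG| = 16.6, G = (-22.609, 20.024). Then |NG| = |G − N| = 30.201.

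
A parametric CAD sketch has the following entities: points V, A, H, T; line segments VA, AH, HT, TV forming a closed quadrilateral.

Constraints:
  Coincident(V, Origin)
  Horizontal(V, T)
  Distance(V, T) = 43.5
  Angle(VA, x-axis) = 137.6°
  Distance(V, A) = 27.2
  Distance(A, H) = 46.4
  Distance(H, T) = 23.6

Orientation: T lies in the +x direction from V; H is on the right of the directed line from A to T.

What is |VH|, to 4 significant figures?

20.81

Checks: V.y = 0.00, T.y = 0.00 ✓; |AH| = 46.40 ✓; |HT| = 23.60 ✓.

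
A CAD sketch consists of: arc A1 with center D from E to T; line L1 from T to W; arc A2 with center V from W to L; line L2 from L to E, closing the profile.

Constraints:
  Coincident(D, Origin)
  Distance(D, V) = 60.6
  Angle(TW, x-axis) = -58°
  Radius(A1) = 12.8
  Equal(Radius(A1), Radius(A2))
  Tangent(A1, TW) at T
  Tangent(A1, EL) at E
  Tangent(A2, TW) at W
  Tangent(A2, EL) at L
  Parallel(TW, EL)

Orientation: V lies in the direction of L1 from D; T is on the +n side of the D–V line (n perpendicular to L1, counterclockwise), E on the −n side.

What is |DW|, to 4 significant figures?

61.94

The slot axis is L1's direction at -58.0°, so u = (cos -58.0°, sin -58.0°) = (0.5299, -0.8480) and n = (−sin -58.0°, cos -58.0°) = (0.8480, 0.5299). D is at the origin and V lies 60.6 along u from D, so V = 60.6·u = (32.11, -51.39). Tangency of A1 to both parallel lines with radius 12.8 puts T and E at D ± 12.8·n: T = (10.86, 6.783), E = (-10.86, -6.783). Equal radii place W and L the same way about V: W = V + 12.8·n = (42.97, -44.61), L = V − 12.8·n = (21.26, -58.17). Then |DW| = |W − D| = 61.94.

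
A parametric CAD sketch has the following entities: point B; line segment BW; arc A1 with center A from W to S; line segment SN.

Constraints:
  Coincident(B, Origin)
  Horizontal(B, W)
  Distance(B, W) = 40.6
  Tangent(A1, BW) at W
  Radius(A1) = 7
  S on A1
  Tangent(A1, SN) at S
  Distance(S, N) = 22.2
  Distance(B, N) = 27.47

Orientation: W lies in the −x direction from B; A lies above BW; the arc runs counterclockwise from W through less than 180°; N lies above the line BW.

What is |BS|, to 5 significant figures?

35.550

Checks: |AS| = 7.000 ✓; ∠(AS, SN) = 90.00° ✓; |SN| = 22.20 ✓; |BN| = 27.47 ✓.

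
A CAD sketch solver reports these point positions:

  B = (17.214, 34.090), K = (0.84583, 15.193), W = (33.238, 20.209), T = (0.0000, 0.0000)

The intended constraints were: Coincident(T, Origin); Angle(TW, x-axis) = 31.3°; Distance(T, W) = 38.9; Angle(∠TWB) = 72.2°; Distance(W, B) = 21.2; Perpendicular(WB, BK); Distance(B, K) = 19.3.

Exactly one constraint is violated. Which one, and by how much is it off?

Distance(B, K) = 19.3 — off by 5.70.

T = (0.00, 0.00) ✓; TW at 31.30° ✓; |TW| = 38.90 ✓; ∠TWB = 72.20° ✓; |WB| = 21.20 ✓; ∠(WB, BK) = 90.00° ✓; |BK| = 25.00 ✗.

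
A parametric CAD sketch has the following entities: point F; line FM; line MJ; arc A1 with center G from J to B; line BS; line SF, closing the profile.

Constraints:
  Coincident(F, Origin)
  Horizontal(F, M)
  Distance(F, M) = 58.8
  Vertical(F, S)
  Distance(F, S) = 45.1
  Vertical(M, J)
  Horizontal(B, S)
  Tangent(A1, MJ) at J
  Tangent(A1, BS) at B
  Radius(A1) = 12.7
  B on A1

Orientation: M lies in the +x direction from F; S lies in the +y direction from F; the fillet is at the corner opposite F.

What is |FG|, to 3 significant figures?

56.3

F is at the origin; FM is horizontal with |FM| = 58.8 and M on the +x side, so M = (58.8, 0.00). F and S share the same x with |FS| = 45.1 and S on the +y side, so S = (0.00, 45.1). The virtual corner opposite F is at (58.8, 45.1). Since A1 is tangent to MJ there, GJ ⟂ MJ and A1 meets BS tangentially, so GB is at right angles to BS, with radius 12.7, so the center G sits 12.7 in from both sides at G = (46.1, 32.4). Then |FG| = |G − F| = 56.3.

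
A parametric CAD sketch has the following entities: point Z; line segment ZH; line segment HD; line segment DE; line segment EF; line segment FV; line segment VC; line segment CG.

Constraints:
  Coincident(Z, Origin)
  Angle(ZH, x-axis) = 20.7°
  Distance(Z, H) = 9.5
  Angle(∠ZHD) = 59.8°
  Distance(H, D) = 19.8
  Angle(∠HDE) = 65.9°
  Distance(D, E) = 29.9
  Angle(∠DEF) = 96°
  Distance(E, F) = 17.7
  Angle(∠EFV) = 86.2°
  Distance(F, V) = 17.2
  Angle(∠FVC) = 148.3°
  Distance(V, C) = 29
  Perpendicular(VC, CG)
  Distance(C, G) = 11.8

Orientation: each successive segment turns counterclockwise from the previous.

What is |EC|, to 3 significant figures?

40.8

Z is at the origin; ZH runs at 20.7° with length 9.5, so H = (8.89, 3.36). ∠ZHD = 59.8° gives HD at 141° from the x-axis; with |HD| = 19.8, D = (-6.48, 15.8). ∠HDE = 65.9° gives DE at -105° from the x-axis; with |DE| = 29.9, E = (-14.2, -13.0). ∠DEF = 96.0° gives EF at -21.0° from the x-axis; with |EF| = 17.7, F = (2.31, -19.4). ∠EFV = 86.2° gives FV at 72.8° from the x-axis; with |FV| = 17.2, V = (7.39, -2.95). ∠FVC = 148.3° gives VC at 104° from the x-axis; with |VC| = 29.0, C = (0.132, 25.1). Then |EC| = |C − E| = 40.8.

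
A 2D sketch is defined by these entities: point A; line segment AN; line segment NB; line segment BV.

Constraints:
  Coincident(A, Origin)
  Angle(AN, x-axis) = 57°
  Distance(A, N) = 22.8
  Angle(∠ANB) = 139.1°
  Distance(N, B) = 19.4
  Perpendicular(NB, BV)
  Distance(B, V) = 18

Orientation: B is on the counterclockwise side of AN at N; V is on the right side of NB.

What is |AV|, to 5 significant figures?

49.257

A is at the origin; AN runs at 57.0° with length 22.8, so N = 22.8·(cos 57.0°, sin 57.0°) = (12.418, 19.122). ∠ANB = 139.1°, so NB runs at 57.0° + (180° − 139.1°) = 97.900° from the x-axis; with |NB| = 19.4, B = N + 19.4·(cos 97.900°, sin 97.900°) = (9.7513, 38.338). The perpendicularity gives BV at right angles to NB; with |BV| = 18.0 on the right of NB, V = B + 18.0·(0.99051, 0.13744) = (27.581, 40.812). Then |AV| = |V − A| = 49.257.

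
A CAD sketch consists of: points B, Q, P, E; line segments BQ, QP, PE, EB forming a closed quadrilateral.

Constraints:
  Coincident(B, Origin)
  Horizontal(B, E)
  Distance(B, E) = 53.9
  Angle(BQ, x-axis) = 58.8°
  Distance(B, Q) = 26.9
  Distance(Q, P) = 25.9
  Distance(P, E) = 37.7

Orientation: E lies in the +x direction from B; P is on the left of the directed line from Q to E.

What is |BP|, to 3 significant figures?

50.5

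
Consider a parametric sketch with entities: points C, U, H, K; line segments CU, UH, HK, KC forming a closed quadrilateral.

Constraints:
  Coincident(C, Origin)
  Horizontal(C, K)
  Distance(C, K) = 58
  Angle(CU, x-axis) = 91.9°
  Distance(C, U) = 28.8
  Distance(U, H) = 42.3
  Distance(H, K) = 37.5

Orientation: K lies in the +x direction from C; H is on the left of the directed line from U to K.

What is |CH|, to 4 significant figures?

52.99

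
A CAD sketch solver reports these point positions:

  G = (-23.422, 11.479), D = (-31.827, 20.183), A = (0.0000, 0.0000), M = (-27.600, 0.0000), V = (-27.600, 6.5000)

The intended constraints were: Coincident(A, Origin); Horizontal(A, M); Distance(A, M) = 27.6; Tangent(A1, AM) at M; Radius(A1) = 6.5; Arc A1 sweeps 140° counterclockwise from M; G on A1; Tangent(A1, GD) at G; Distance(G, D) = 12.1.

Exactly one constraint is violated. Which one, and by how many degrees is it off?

Tangent(A1, GD) at G — off by 6.00°.

A = (0.00, 0.00) ✓; A.y = 0.00, M.y = 0.00 ✓; |AM| = 27.60 ✓; ∠(VM, MA) = 90.00° ✓; |VM| = 6.500 ✓; bearing(V→G) − bearing(V→M) = 140.0° ✓; |VG| = 6.500 ✓; ∠(VG, GD) = 96.00° ✗; |GD| = 12.10 ✓.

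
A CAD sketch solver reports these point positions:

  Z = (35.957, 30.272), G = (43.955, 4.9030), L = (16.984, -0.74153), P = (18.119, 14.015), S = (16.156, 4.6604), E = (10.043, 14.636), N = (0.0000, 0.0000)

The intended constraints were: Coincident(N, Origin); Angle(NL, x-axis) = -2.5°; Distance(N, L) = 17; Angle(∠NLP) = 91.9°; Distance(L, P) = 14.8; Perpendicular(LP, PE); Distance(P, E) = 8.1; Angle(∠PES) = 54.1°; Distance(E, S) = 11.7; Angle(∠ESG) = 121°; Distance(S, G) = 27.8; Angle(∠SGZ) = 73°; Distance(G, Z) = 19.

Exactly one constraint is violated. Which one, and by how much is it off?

Distance(G, Z) = 19 — off by 7.60.

N = (0.00, 0.00) ✓; NL at -2.500° ✓; |NL| = 17.00 ✓; ∠NLP = 91.90° ✓; |LP| = 14.80 ✓; ∠(LP, PE) = 90.00° ✓; |PE| = 8.100 ✓; ∠PES = 54.10° ✓; |ES| = 11.70 ✓; ∠ESG = 121.0° ✓; |SG| = 27.80 ✓; ∠SGZ = 73.00° ✓; |GZ| = 26.60 ✗.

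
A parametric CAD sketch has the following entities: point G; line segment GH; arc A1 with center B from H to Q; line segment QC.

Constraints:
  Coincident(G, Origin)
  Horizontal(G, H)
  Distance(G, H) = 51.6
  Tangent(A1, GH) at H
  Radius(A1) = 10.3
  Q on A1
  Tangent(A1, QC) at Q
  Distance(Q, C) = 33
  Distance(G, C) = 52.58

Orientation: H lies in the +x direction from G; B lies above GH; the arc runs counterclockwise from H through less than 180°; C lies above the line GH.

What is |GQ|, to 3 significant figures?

61.2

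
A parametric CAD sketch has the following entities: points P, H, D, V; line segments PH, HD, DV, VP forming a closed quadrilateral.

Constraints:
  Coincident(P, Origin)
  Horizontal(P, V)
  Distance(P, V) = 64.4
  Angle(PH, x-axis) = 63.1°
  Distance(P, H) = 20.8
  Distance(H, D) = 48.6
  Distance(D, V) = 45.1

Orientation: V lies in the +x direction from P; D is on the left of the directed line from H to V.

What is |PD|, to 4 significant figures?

67.06

Checks: |PV| = 64.40 ✓; |PH| = 20.80 ✓; |HD| = 48.60 ✓; |DV| = 45.10 ✓.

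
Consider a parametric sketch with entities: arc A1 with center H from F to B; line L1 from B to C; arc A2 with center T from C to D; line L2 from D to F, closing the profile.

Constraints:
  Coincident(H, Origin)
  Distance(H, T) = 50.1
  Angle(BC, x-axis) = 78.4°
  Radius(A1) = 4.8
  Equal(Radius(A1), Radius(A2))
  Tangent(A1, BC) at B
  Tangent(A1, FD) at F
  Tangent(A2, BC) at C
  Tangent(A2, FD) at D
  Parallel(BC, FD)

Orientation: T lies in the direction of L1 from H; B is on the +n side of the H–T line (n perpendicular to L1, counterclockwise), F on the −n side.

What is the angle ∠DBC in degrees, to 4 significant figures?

10.85°

The slot axis is L1's direction at 78.4°, so u = (cos 78.4°, sin 78.4°) = (0.2011, 0.9796) and n = (−sin 78.4°, cos 78.4°) = (-0.9796, 0.2011). H is at the origin and T lies 50.1 along u from H, so T = 50.1·u = (10.07, 49.08). Tangency of A1 to both parallel lines with radius 4.8 puts B and F at H ± 4.8·n: B = (-4.702, 0.9652), F = (4.702, -0.9652). Equal radii place C and D the same way about T: C = T + 4.8·n = (5.372, 50.04), D = T − 4.8·n = (14.78, 48.11). Then cos ∠DBC = BD·BC / (|BD||BC|), giving 10.85°.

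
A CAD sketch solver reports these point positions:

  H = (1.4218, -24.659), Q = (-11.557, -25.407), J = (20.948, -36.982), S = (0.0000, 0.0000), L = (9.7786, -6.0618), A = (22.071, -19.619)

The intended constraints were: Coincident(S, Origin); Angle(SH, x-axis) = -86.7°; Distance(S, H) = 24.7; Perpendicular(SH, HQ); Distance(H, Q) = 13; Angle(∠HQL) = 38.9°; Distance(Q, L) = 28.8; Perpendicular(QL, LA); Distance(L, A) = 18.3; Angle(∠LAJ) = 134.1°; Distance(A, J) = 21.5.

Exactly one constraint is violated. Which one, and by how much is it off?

Distance(A, J) = 21.5 — off by 4.10.

S = (0.00, 0.00) ✓; SH at -86.70° ✓; |SH| = 24.70 ✓; ∠(SH, HQ) = 90.00° ✓; |HQ| = 13.00 ✓; ∠HQL = 38.90° ✓; |QL| = 28.80 ✓; ∠(QL, LA) = 90.00° ✓; |LA| = 18.30 ✓; ∠LAJ = 134.1° ✓; |AJ| = 17.40 ✗.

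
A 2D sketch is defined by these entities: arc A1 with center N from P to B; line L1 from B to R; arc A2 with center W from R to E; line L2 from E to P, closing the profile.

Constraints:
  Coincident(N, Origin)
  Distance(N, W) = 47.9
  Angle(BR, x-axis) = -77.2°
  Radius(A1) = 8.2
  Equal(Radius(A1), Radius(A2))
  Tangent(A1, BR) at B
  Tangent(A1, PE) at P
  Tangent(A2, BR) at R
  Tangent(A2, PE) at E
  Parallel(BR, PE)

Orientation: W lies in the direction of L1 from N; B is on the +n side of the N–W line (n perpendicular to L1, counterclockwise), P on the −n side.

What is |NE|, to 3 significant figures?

48.6

The slot axis is L1's direction at -77.2°, so u = (cos -77.2°, sin -77.2°) = (0.222, -0.975) and n = (−sin -77.2°, cos -77.2°) = (0.975, 0.222). N is at the origin and W lies 47.9 along u from N, so W = 47.9·u = (10.6, -46.7). Tangency of A1 to both parallel lines with radius 8.2 puts B and P at N ± 8.2·n: B = (8.00, 1.82), P = (-8.00, -1.82). Equal radii place R and E the same way about W: R = W + 8.2·n = (18.6, -44.9), E = W − 8.2·n = (2.62, -48.5). Then |NE| = |E − N| = 48.6.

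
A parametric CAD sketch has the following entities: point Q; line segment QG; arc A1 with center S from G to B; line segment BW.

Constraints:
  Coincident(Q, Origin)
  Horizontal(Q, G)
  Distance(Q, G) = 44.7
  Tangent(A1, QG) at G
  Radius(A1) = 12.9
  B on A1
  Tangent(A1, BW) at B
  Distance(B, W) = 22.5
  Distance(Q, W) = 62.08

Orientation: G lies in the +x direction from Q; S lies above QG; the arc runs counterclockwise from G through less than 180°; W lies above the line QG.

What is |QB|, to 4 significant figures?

59.39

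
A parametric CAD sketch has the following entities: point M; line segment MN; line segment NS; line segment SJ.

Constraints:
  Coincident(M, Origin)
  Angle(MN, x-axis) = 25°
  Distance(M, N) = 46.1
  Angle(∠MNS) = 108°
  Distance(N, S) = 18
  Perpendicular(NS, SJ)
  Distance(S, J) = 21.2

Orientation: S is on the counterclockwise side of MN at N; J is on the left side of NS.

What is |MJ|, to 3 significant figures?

39.4

∠MNS = 108.0°, so NS runs at 25.0° + (180° − 108.0°) = 97.0° from the x-axis; with |NS| = 18.0, S = N + 18.0·(cos 97.0°, sin 97.0°) = (39.6, 37.3). The perpendicularity gives SJ at right angles to NS; with |SJ| = 21.2 on the left of NS, J = S + 21.2·(-0.993, -0.122) = (18.5, 34.8). Then |MJ| = |J − M| = 39.4.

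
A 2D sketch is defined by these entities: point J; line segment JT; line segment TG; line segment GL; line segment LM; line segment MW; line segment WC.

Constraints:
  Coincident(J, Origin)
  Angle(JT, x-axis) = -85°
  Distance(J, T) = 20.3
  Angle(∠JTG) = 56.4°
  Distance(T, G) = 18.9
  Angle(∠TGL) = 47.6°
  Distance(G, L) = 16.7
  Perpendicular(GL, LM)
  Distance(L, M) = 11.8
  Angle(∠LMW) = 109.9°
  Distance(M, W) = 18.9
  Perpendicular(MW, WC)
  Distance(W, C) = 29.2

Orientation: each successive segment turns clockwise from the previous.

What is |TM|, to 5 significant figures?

4.5055

J is at the origin; JT runs at -85.0° with length 20.3, so T = (1.7693, -20.223). ∠JTG = 56.4° gives TG at 151.40° from the x-axis; with |TG| = 18.9, G = (-14.825, -11.175). ∠TGL = 47.6° gives GL at 19.000° from the x-axis; with |GL| = 16.7, L = (0.96554, -5.7385). GL ⟂ LM, so LM runs at -71.000°; with |LM| = 11.8, M = (4.8072, -16.896). Then |TM| = |M − T| = 4.5055.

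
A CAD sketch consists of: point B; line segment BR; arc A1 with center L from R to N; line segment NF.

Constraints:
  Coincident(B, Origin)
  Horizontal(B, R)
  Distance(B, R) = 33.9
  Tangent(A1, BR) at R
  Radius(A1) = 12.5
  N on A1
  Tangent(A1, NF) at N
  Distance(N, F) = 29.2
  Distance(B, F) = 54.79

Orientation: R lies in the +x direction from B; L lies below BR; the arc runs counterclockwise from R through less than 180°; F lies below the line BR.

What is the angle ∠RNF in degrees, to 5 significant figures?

124.82°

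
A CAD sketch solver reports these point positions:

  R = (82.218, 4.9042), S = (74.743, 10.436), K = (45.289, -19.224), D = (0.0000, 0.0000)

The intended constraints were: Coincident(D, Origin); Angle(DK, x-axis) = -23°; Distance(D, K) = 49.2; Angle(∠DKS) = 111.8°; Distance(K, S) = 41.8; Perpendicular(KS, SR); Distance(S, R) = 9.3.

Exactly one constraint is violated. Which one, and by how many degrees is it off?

Perpendicular(KS, SR) — off by 8.30°.

D = (0.00, 0.00) ✓; DK at -23.00° ✓; |DK| = 49.20 ✓; ∠DKS = 111.8° ✓; |KS| = 41.80 ✓; ∠(KS, SR) = 81.70° ✗; |SR| = 9.299 ✓.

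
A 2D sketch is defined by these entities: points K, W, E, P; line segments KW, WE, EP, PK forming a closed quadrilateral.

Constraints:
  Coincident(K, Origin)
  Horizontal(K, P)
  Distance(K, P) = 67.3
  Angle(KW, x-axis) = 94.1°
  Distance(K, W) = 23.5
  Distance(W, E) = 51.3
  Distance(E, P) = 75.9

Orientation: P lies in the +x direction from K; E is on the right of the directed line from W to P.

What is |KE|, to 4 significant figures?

28.03

Checks: |WE| = 51.30 ✓; |EP| = 75.90 ✓.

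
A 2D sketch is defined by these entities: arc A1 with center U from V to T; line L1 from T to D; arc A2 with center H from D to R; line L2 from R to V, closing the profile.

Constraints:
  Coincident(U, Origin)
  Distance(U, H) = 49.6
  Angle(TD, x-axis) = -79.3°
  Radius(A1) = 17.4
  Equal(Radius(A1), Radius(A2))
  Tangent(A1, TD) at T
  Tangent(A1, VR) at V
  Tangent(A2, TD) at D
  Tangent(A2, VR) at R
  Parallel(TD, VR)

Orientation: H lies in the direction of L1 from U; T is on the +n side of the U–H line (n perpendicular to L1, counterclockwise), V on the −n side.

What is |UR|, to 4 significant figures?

52.56

The slot axis is L1's direction at -79.3°, so u = (cos -79.3°, sin -79.3°) = (0.1857, -0.9826) and n = (−sin -79.3°, cos -79.3°) = (0.9826, 0.1857). U is at the origin and H lies 49.6 along u from U, so H = 49.6·u = (9.209, -48.74). Tangency of A1 to both parallel lines with radius 17.4 puts T and V at U ± 17.4·n: T = (17.10, 3.231), V = (-17.10, -3.231). Equal radii place D and R the same way about H: D = H + 17.4·n = (26.31, -45.51), R = H − 17.4·n = (-7.888, -51.97). Then |UR| = |R − U| = 52.56.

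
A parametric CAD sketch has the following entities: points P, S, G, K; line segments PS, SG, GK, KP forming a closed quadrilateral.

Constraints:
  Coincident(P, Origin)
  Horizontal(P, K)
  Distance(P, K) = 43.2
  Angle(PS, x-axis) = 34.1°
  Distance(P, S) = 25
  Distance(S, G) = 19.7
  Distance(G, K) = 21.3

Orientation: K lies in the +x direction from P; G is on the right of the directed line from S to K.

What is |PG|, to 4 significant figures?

23.33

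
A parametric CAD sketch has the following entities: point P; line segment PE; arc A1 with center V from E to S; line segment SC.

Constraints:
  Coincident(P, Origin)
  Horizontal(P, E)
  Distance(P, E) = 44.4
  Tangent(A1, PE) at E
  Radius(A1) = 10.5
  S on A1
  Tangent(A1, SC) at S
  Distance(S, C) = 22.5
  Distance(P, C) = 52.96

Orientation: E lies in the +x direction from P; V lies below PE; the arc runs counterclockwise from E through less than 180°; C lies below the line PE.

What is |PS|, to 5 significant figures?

36.656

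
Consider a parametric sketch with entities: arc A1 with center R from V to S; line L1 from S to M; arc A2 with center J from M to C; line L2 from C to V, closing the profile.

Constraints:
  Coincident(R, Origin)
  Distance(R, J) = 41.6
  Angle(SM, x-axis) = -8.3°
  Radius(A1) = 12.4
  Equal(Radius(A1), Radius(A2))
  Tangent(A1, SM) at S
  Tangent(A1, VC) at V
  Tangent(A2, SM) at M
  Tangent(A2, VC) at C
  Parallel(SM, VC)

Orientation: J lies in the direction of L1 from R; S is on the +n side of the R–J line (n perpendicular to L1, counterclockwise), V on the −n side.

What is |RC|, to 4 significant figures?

43.41

Tangency of A1 to both parallel lines with radius 12.4 puts S and V at R ± 12.4·n: S = (1.790, 12.27), V = (-1.790, -12.27). Equal radii place M and C the same way about J: M = J + 12.4·n = (42.95, 6.265), C = J − 12.4·n = (39.37, -18.28). Then |RC| = |C − R| = 43.41.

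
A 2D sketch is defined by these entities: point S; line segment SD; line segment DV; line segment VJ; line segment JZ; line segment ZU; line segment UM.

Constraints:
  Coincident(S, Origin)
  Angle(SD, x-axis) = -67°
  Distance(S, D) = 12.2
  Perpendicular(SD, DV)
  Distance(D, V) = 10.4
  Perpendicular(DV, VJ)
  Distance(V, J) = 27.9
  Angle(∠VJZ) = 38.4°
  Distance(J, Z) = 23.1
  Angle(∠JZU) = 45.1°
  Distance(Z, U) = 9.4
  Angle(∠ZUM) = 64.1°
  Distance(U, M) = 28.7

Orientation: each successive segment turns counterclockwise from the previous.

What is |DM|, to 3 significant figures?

36.5

S is at the origin; SD runs at -67.0° with length 12.2, so D = (4.77, -11.2). SD ⟂ DV, so DV runs at 23.0°; with |DV| = 10.4, V = (14.3, -7.17). DV is perpendicular to VJ, so VJ runs at 113°; with |VJ| = 27.9, J = (3.44, 18.5). ∠VJZ = 38.4° gives JZ at -105° from the x-axis; with |JZ| = 23.1, Z = (-2.70, -3.76). ∠JZU = 45.1° gives ZU at 29.5° from the x-axis; with |ZU| = 9.4, U = (5.49, 0.874). ∠ZUM = 64.1° gives UM at 145° from the x-axis; with |UM| = 28.7, M = (-18.1, 17.2). Then |DM| = |M − D| = 36.5.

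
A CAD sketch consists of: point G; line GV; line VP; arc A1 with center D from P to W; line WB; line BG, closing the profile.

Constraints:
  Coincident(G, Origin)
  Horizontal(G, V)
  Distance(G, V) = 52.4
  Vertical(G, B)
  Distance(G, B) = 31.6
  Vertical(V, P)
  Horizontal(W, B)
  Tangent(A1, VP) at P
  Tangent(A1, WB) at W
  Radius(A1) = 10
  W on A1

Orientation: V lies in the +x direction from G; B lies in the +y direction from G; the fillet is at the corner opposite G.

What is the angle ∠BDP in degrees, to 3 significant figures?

167°

G is at the origin; GV is horizontal with |GV| = 52.4 and V on the +x side, so V = (52.4, 0.00). GB is vertical with |GB| = 31.6 and B on the +y side, so B = (0.00, 31.6). The virtual corner opposite G is at (52.4, 31.6). The tangent condition forces DP to be normal to VP and since A1 is tangent to WB there, DW ⟂ WB, with radius 10.0, so the center D sits 10.0 in from both sides at D = (42.4, 21.6). That places the tangent points at P = (52.4, 21.6) on VP and W = (42.4, 31.6) on WB. Then cos ∠BDP = DB·DP / (|DB||DP|), giving 167°.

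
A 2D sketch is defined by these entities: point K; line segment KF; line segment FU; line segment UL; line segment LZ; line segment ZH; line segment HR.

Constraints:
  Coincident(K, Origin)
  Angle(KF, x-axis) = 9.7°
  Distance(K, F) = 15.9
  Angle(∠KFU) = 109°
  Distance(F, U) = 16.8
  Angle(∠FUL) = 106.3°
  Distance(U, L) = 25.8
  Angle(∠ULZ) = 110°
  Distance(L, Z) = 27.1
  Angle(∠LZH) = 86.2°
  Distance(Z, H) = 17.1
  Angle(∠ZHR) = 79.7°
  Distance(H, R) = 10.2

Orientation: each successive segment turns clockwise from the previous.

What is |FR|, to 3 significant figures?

22.7

K is at the origin; KF runs at 9.7° with length 15.9, so F = (15.7, 2.68). ∠KFU = 109.0° gives FU at -61.3° from the x-axis; with |FU| = 16.8, U = (23.7, -12.1). ∠FUL = 106.3° gives UL at -135° from the x-axis; with |UL| = 25.8, L = (5.50, -30.3). ∠ULZ = 110.0° gives LZ at 155° from the x-axis; with |LZ| = 27.1, Z = (-19.1, -18.8). ∠LZH = 86.2° gives ZH at 61.2° from the x-axis; with |ZH| = 17.1, H = (-10.8, -3.86). ∠ZHR = 79.7° gives HR at -39.1° from the x-axis; with |HR| = 10.2, R = (-2.91, -10.3). Then |FR| = |R − F| = 22.7.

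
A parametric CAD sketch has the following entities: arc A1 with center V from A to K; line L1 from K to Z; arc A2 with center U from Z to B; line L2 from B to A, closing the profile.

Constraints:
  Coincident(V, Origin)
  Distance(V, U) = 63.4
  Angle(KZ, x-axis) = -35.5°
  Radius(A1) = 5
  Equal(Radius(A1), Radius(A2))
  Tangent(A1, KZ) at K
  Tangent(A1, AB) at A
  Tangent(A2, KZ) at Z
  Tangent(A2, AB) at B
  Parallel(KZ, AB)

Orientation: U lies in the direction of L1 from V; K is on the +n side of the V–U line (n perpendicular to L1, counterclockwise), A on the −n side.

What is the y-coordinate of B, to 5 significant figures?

-40.887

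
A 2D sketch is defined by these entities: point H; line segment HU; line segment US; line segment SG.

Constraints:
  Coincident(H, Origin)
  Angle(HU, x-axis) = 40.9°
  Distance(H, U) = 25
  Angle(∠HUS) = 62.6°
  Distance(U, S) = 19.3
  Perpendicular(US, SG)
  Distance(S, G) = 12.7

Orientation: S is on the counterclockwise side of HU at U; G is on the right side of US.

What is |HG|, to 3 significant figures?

35.8

H is at the origin; HU runs at 40.9° with length 25.0, so U = 25.0·(cos 40.9°, sin 40.9°) = (18.9, 16.4). ∠HUS = 62.6°, so US runs at 40.9° + (180° − 62.6°) = 158° from the x-axis; with |US| = 19.3, S = U + 19.3·(cos 158°, sin 158°) = (0.964, 23.5). US ⟂ SG; with |SG| = 12.7 on the right of US, G = S + 12.7·(0.370, 0.929) = (5.66, 35.3). Then |HG| = |G − H| = 35.8.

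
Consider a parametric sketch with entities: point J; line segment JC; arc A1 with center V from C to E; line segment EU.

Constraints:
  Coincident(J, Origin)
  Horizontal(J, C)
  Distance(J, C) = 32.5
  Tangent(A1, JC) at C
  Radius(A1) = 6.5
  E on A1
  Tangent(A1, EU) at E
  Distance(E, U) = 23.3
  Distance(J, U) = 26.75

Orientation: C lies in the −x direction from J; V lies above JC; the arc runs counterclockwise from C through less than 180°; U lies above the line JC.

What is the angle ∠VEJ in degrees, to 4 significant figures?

153.4°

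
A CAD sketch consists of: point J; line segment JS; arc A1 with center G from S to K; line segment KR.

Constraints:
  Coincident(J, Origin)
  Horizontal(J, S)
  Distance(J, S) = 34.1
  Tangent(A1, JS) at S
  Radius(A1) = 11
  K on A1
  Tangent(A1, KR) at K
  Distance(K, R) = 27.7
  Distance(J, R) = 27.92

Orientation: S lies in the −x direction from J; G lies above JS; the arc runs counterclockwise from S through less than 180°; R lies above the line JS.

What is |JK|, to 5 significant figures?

25.684

Checks: |GS| = 11.00 ✓; |GK| = 11.00 ✓; ∠(GK, KR) = 90.00° ✓; |KR| = 27.70 ✓; |JR| = 27.92 ✓.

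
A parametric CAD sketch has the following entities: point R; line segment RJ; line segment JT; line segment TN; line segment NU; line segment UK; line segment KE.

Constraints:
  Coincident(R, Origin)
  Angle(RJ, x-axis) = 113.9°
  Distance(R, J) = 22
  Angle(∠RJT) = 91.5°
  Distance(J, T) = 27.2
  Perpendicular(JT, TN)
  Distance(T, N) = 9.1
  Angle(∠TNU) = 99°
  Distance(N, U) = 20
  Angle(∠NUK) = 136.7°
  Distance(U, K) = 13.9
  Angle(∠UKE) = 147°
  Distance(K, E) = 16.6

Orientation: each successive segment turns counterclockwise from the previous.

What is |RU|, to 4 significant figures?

12.64

R is at the origin; RJ runs at 113.9° with length 22.0, so J = (-8.913, 20.11). ∠RJT = 91.5° gives JT at -157.6° from the x-axis; with |JT| = 27.2, T = (-34.06, 9.748). JT ⟂ TN, so TN runs at -67.60°; with |TN| = 9.1, N = (-30.59, 1.335). ∠TNU = 99.0° gives NU at 13.40° from the x-axis; with |NU| = 20.0, U = (-11.14, 5.970). Then |RU| = |U − R| = 12.64.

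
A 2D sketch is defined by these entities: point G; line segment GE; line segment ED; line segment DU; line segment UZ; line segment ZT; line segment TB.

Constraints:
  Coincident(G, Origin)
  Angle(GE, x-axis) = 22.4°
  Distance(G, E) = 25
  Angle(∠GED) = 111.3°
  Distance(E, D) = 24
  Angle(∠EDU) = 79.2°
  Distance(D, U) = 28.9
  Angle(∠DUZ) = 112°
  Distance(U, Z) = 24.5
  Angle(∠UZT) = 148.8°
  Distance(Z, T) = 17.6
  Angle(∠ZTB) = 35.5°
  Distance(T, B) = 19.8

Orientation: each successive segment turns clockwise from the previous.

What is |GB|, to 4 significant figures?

6.343

G is at the origin; GE runs at 22.4° with length 25.0, so E = (23.11, 9.527). ∠GED = 111.3° gives ED at -46.30° from the x-axis; with |ED| = 24.0, D = (39.69, -7.824). ∠EDU = 79.2° gives DU at -147.1° from the x-axis; with |DU| = 28.9, U = (15.43, -23.52). ∠DUZ = 112.0° gives UZ at 144.9° from the x-axis; with |UZ| = 24.5, Z = (-4.615, -9.435). ∠UZT = 148.8° gives ZT at 113.7° from the x-axis; with |ZT| = 17.6, T = (-11.69, 6.681). ∠ZTB = 35.5° gives TB at -30.80° from the x-axis; with |TB| = 19.8, B = (5.318, -3.457). Then |GB| = |B − G| = 6.343.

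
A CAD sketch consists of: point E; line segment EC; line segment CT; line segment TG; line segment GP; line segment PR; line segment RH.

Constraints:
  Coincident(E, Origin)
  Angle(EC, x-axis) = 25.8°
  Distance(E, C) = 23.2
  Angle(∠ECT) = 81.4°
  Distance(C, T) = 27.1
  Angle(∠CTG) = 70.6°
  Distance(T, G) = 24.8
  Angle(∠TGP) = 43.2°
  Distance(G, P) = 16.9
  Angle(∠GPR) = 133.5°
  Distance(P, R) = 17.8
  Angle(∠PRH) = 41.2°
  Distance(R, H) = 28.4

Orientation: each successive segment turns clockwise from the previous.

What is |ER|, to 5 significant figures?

35.020

∠TGP = 43.2° gives GP at 41.000° from the x-axis; with |GP| = 16.9, P = (16.874, -3.7513). ∠GPR = 133.5° gives PR at -5.5000° from the x-axis; with |PR| = 17.8, R = (34.592, -5.4573). Then |ER| = |R − E| = 35.020.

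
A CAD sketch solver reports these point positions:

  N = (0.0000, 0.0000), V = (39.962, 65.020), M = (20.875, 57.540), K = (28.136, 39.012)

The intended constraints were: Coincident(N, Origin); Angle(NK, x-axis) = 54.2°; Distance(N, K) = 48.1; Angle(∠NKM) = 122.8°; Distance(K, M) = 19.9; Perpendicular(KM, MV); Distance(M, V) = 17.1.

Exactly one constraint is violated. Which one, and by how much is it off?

Distance(M, V) = 17.1 — off by 3.40.

N = (0.00, 0.00) ✓; NK at 54.20° ✓; |NK| = 48.10 ✓; ∠NKM = 122.8° ✓; |KM| = 19.90 ✓; ∠(KM, MV) = 90.00° ✓; |MV| = 20.50 ✗.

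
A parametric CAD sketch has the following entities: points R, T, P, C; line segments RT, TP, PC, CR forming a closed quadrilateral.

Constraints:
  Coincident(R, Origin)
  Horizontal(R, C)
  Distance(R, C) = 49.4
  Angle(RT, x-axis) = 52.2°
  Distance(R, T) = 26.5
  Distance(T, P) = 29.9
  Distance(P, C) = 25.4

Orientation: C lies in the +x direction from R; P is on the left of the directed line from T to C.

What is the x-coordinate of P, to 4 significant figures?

45.84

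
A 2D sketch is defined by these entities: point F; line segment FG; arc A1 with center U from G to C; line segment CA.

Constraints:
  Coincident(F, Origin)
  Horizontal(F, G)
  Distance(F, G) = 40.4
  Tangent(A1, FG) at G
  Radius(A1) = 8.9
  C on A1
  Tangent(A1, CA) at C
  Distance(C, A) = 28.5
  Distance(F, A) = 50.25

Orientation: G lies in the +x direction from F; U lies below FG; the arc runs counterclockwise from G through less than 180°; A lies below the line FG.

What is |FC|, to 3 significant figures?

32.9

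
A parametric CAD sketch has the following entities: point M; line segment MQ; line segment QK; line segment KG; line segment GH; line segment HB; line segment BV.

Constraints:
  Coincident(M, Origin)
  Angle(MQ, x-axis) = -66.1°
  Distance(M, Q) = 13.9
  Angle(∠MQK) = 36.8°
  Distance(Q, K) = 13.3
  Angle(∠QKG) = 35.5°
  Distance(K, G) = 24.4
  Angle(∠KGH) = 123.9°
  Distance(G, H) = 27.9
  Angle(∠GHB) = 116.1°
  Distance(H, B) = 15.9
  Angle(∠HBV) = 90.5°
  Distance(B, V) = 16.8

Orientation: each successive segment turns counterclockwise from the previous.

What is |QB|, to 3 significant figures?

36.1

∠KGH = 123.9° gives GH at -82.3° from the x-axis; with |GH| = 27.9, H = (-5.91, -43.6). ∠GHB = 116.1° gives HB at -18.4° from the x-axis; with |HB| = 15.9, B = (9.18, -48.6). Then |QB| = |B − Q| = 36.1.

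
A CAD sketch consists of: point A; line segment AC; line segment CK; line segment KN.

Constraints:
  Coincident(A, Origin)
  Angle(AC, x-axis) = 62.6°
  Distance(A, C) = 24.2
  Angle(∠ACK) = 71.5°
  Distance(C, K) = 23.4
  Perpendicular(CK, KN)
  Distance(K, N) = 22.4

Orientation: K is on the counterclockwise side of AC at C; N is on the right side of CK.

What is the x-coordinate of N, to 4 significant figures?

-8.516

A is at the origin; AC runs at 62.6° with length 24.2, so C = 24.2·(cos 62.6°, sin 62.6°) = (11.14, 21.49). ∠ACK = 71.5°, so CK runs at 62.6° + (180° − 71.5°) = 171.1° from the x-axis; with |CK| = 23.4, K = C + 23.4·(cos 171.1°, sin 171.1°) = (-11.98, 25.11). CK is perpendicular to KN; with |KN| = 22.4 on the right of CK, N = K + 22.4·(0.1547, 0.9880) = (-8.516, 47.24). So N.x = -8.516.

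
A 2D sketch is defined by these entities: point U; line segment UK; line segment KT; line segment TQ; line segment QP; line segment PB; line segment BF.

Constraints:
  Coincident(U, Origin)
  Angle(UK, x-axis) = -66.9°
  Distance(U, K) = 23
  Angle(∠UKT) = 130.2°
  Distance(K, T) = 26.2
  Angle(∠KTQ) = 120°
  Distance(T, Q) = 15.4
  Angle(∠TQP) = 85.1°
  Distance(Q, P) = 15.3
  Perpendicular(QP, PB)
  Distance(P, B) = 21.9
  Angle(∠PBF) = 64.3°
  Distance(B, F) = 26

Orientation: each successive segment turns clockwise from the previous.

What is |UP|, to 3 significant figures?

35.0

U is at the origin; UK runs at -66.9° with length 23.0, so K = (9.02, -21.2). ∠UKT = 130.2° gives KT at -117° from the x-axis; with |KT| = 26.2, T = (-2.75, -44.6). ∠KTQ = 120.0° gives TQ at -177° from the x-axis; with |TQ| = 15.4, Q = (-18.1, -45.4). ∠TQP = 85.1° gives QP at 88.4° from the x-axis; with |QP| = 15.3, P = (-17.7, -30.2). Then |UP| = |P − U| = 35.0.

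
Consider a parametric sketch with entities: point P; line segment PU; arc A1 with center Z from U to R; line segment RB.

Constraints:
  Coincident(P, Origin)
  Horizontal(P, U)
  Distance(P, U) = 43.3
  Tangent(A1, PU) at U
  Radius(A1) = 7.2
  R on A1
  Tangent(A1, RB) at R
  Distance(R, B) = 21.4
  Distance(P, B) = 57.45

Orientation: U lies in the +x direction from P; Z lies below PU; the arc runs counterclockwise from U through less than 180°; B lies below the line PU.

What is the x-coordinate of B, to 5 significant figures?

49.675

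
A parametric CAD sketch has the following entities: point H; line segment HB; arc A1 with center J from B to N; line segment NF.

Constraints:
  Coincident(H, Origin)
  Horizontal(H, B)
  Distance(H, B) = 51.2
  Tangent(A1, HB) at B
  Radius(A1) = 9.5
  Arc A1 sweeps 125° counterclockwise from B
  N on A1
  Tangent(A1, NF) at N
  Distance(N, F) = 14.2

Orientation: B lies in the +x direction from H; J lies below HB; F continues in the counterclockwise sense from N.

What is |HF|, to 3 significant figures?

58.0

H is at the origin; H and B share the same y with |HB| = 51.2 and B on the +x side, so B = (51.2, 0.00). Since A1 is tangent to HB there, JB ⟂ HB, so J = B + (0, -9.5) = (51.2, -9.50). On A1, B sits at bearing 90° from J; a 125° counterclockwise sweep puts N at bearing 215°, so N = J + 9.5·(cos 215°, sin 215°) = (43.4, -14.9). The tangent condition forces JN to be normal to NF, so NF runs along (−sin 215°, cos 215°); with |NF| = 14.2, F = (51.6, -26.6). Then |HF| = |F − H| = 58.0.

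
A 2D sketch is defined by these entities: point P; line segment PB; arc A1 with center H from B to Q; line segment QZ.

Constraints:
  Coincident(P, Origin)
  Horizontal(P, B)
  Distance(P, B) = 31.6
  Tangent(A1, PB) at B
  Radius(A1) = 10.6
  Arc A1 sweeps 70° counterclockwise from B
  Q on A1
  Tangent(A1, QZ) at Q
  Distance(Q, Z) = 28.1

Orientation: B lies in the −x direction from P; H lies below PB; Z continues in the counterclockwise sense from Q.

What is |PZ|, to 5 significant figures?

61.096

P is at the origin; P and B share the same y with |PB| = 31.6 and B on the −x side, so B = (-31.600, 0.0000). A1 meets PB tangentially, so HB is at right angles to PB, so H = B + (0, -10.6) = (-31.600, -10.600). On A1, B sits at bearing 90° from H; a 70° counterclockwise sweep puts Q at bearing 160°, so Q = H + 10.6·(cos 160°, sin 160°) = (-41.561, -6.9746). Since A1 is tangent to QZ there, HQ ⟂ QZ, so QZ runs along (−sin 160°, cos 160°); with |QZ| = 28.1, Z = (-51.172, -33.380). Then |PZ| = |Z − P| = 61.096.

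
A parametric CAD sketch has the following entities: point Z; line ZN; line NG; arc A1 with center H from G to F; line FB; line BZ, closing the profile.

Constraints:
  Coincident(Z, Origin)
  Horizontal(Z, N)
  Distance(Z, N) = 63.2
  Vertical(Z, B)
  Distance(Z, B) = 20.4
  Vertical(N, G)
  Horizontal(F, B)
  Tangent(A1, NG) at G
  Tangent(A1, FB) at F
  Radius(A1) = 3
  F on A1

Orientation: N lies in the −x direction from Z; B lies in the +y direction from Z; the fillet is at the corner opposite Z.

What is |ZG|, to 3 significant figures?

65.6

Z is at the origin; Z and N share the same y with |ZN| = 63.2 and N on the −x side, so N = (-63.2, 0.00). ZB is vertical with |ZB| = 20.4 and B on the +y side, so B = (0.00, 20.4). The virtual corner opposite Z is at (-63.2, 20.4). Tangency of A1 to NG means the radius HG is perpendicular to NG and the tangent condition forces HF to be normal to FB, with radius 3.0, so the center H sits 3.0 in from both sides at H = (-60.2, 17.4). That places the tangent points at G = (-63.2, 17.4) on NG and F = (-60.2, 20.4) on FB. Then |ZG| = |G − Z| = 65.6.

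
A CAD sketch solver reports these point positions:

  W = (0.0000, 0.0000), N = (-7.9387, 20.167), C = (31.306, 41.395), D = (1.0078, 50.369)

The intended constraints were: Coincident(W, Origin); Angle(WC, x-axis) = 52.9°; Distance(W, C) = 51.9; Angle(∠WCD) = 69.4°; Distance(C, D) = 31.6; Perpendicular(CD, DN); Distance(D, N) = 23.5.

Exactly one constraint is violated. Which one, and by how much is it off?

Distance(D, N) = 23.5 — off by 8.00.

W = (0.00, 0.00) ✓; WC at 52.90° ✓; |WC| = 51.90 ✓; ∠WCD = 69.40° ✓; |CD| = 31.60 ✓; ∠(CD, DN) = 90.00° ✓; |DN| = 31.50 ✗.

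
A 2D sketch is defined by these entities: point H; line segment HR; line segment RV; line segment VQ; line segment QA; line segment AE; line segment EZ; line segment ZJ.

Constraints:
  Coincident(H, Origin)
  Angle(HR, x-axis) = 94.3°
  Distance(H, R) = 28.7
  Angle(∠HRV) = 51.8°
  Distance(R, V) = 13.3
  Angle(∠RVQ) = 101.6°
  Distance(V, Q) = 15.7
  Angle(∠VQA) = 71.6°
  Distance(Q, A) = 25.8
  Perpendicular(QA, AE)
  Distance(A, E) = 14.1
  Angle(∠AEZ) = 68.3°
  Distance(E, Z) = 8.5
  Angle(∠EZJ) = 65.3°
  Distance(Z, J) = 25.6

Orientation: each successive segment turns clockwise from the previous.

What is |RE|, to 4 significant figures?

7.677

H is at the origin; HR runs at 94.3° with length 28.7, so R = (-2.152, 28.62). ∠HRV = 51.8° gives RV at -33.90° from the x-axis; with |RV| = 13.3, V = (8.887, 21.20). ∠RVQ = 101.6° gives VQ at -112.3° from the x-axis; with |VQ| = 15.7, Q = (2.930, 6.675). ∠VQA = 71.6° gives QA at 139.3° from the x-axis; with |QA| = 25.8, A = (-16.63, 23.50). QA ⟂ AE, so AE runs at 49.30°; with |AE| = 14.1, E = (-7.435, 34.19). Then |RE| = |E − R| = 7.677.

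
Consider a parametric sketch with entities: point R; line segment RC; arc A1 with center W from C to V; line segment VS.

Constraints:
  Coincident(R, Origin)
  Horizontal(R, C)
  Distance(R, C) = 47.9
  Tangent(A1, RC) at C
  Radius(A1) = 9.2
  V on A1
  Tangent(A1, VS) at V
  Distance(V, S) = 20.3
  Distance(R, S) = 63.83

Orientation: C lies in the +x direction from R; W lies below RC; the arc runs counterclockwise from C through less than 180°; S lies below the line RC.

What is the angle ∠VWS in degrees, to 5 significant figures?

65.620°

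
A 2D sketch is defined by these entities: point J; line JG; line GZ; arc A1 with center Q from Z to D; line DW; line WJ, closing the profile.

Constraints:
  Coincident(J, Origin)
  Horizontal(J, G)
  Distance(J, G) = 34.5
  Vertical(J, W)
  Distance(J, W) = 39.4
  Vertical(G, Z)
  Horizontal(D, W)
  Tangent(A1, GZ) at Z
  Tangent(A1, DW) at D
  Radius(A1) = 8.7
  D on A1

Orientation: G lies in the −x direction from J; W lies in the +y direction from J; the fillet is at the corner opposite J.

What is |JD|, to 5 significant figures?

47.096

The virtual corner opposite J is at (-34.500, 39.400). A1 meets GZ tangentially, so QZ is at right angles to GZ and A1 meets DW tangentially, so QD is at right angles to DW, with radius 8.7, so the center Q sits 8.7 in from both sides at Q = (-25.800, 30.700). That places the tangent points at Z = (-34.500, 30.700) on GZ and D = (-25.800, 39.400) on DW. Then |JD| = |D − J| = 47.096.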